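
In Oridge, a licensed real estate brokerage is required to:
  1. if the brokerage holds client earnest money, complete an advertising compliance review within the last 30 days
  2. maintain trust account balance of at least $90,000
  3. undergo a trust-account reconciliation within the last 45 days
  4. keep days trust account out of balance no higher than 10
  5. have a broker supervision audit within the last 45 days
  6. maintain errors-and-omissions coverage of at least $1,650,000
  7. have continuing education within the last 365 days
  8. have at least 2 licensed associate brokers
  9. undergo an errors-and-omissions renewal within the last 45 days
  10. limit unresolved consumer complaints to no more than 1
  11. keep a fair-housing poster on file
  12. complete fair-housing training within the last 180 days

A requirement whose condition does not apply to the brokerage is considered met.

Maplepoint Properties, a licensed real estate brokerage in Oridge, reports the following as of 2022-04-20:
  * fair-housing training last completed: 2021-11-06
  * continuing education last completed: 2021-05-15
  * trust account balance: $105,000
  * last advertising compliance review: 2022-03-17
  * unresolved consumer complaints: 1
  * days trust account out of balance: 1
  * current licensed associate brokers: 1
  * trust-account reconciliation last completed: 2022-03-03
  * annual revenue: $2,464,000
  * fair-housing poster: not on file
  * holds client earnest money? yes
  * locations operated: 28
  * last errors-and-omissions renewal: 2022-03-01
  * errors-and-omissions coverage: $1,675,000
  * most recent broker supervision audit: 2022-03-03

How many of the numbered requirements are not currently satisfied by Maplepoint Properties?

1. condition 'holds client earnest money' holds; advertising compliance review 34 days ago vs limit 30 → not met
2. trust account balance $105,000 ≥ $90,000 → met
3. trust-account reconciliation 48 days ago vs limit 45 → not met
4. days trust account out of balance 1 ≤ 10 → met
5. broker supervision audit 48 days ago vs limit 45 → not met
6. errors-and-omissions coverage $1,675,000 ≥ $1,650,000 → met
7. continuing education 340 days ago vs limit 365 → met
8. licensed associate brokers 1 < 2 → not met
9. errors-and-omissions renewal 50 days ago vs limit 45 → not met
10. unresolved consumer complaints 1 ≤ 1 → met
11. fair-housing poster absent → not met
12. fair-housing training 165 days ago vs limit 180 → met
Not met: 6 of 12

6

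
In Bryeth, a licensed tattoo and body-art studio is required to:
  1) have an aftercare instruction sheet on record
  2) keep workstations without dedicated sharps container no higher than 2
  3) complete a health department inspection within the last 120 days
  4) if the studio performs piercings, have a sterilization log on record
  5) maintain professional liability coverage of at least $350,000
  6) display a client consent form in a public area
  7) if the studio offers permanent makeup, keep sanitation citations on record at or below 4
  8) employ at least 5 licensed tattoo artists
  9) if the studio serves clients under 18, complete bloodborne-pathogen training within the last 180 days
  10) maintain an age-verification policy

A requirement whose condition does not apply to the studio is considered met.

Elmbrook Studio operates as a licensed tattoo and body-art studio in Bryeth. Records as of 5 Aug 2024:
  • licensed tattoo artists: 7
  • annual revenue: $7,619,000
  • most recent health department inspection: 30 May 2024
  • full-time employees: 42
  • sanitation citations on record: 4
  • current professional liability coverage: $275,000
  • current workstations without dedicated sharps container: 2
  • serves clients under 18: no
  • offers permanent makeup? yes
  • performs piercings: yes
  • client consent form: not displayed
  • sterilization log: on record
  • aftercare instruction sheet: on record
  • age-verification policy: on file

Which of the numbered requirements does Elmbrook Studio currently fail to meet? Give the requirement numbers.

5, 6

1. aftercare instruction sheet present → met
2. workstations without dedicated sharps container 2 ≤ 2 → met
3. health department inspection 67 days ago vs limit 120 → met
4. condition 'performs piercings' holds; sterilization log present → met
5. professional liability coverage $275,000 < $350,000 → not met
6. client consent form absent → not met
7. condition 'offers permanent makeup' holds; sanitation citations on record 4 ≤ 4 → met
8. licensed tattoo artists 7 ≥ 5 → met
9. condition 'serves clients under 18' does not hold → requirement n/a → met
10. age-verification policy present → met
Not met: 5, 6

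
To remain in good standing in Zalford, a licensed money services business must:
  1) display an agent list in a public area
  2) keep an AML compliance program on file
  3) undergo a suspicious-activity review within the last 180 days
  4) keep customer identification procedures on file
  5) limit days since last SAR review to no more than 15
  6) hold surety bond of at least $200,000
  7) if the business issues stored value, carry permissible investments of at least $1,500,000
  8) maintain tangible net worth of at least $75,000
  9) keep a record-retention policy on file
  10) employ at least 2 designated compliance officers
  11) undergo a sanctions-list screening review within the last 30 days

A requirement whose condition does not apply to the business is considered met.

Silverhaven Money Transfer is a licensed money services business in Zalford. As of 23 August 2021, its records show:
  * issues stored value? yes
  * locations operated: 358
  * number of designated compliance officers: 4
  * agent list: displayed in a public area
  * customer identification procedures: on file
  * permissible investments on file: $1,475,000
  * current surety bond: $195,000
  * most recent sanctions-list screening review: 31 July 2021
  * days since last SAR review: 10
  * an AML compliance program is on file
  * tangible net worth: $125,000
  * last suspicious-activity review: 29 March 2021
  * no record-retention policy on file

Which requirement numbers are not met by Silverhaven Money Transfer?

1. agent list present → met
2. AML compliance program present → met
3. suspicious-activity review 147 days ago vs limit 180 → met
4. customer identification procedures present → met
5. days since last SAR review 10 ≤ 15 → met
6. surety bond $195,000 < $200,000 → not met
7. condition 'issues stored value' holds; permissible investments $1,475,000 < $1,500,000 → not met
8. tangible net worth $125,000 ≥ $75,000 → met
9. record-retention policy absent → not met
10. designated compliance officers 4 ≥ 2 → met
11. sanctions-list screening review 23 days ago vs limit 30 → met
Not met: 6, 7, 9

6, 7, 9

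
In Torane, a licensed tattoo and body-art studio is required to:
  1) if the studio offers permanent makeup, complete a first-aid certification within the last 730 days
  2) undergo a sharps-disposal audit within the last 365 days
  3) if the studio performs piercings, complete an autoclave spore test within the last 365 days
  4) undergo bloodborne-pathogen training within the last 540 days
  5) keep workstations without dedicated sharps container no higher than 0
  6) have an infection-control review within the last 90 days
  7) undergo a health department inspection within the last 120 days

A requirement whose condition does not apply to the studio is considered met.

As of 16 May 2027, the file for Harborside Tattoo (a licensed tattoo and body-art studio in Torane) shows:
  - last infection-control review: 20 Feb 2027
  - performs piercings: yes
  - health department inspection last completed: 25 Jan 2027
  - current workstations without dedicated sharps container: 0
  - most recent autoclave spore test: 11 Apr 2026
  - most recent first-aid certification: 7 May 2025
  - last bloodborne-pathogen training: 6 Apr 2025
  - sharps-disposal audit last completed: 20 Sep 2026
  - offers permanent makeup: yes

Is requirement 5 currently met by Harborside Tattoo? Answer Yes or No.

Yes

5. workstations without dedicated sharps container 0 ≤ 0 → met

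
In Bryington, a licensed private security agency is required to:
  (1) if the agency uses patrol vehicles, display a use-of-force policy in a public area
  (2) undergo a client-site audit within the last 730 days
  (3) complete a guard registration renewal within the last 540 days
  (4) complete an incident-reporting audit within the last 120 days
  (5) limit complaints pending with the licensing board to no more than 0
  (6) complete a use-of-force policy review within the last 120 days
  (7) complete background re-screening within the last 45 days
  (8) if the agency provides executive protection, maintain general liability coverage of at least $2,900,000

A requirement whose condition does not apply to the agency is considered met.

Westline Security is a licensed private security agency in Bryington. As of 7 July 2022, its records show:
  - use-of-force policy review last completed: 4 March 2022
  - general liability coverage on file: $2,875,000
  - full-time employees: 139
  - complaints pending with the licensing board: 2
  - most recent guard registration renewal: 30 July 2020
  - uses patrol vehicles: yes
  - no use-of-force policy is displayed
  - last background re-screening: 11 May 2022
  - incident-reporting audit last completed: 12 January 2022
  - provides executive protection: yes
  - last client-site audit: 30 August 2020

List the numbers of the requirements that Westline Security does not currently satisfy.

1. condition 'uses patrol vehicles' holds; use-of-force policy absent → not met
2. client-site audit 676 days ago vs limit 730 → met
3. guard registration renewal 707 days ago vs limit 540 → not met
4. incident-reporting audit 176 days ago vs limit 120 → not met
5. complaints pending with the licensing board 2 > 0 → not met
6. use-of-force policy review 125 days ago vs limit 120 → not met
7. background re-screening 57 days ago vs limit 45 → not met
8. condition 'provides executive protection' holds; general liability coverage $2,875,000 < $2,900,000 → not met
Not met: 1, 3, 4, 5, 6, 7, 8

1, 3, 4, 5, 6, 7, 8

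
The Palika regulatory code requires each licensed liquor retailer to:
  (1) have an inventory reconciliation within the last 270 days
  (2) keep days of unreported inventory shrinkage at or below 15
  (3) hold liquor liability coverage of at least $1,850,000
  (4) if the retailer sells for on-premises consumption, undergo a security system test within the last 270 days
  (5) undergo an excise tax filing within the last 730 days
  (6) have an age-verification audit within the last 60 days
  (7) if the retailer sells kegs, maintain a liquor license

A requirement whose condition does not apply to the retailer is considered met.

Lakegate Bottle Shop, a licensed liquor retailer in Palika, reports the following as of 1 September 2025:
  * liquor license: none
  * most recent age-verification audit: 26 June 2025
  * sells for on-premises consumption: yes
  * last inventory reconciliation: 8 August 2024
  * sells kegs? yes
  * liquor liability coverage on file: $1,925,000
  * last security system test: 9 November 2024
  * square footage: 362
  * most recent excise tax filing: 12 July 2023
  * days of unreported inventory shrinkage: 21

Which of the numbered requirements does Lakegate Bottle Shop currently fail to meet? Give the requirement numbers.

1, 2, 4, 5, 6, 7

1. inventory reconciliation 389 days ago vs limit 270 → not met
2. days of unreported inventory shrinkage 21 > 15 → not met
3. liquor liability coverage $1,925,000 ≥ $1,850,000 → met
4. condition 'sells for on-premises consumption' holds; security system test 296 days ago vs limit 270 → not met
5. excise tax filing 782 days ago vs limit 730 → not met
6. age-verification audit 67 days ago vs limit 60 → not met
7. condition 'sells kegs' holds; liquor license absent → not met
Not met: 1, 2, 4, 5, 6, 7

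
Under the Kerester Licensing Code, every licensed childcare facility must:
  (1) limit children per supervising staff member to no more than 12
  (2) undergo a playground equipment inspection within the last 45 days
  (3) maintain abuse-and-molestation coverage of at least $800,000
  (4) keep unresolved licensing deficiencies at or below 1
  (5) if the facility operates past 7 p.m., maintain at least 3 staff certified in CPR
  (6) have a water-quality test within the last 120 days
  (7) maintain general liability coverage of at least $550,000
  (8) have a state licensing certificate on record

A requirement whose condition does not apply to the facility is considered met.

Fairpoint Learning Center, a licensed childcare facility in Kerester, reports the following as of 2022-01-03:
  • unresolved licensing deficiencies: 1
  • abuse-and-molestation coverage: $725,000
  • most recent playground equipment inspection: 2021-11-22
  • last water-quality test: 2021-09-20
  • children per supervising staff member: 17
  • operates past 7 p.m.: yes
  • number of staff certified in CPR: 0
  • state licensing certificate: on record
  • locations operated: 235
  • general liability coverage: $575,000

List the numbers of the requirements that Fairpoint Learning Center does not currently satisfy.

1. children per supervising staff member 17 > 12 → not met
2. playground equipment inspection 42 days ago vs limit 45 → met
3. abuse-and-molestation coverage $725,000 < $800,000 → not met
4. unresolved licensing deficiencies 1 ≤ 1 → met
5. condition 'operates past 7 p.m.' holds; staff certified in CPR 0 < 3 → not met
6. water-quality test 105 days ago vs limit 120 → met
7. general liability coverage $575,000 ≥ $550,000 → met
8. state licensing certificate present → met
Not met: 1, 3, 5

1, 3, 5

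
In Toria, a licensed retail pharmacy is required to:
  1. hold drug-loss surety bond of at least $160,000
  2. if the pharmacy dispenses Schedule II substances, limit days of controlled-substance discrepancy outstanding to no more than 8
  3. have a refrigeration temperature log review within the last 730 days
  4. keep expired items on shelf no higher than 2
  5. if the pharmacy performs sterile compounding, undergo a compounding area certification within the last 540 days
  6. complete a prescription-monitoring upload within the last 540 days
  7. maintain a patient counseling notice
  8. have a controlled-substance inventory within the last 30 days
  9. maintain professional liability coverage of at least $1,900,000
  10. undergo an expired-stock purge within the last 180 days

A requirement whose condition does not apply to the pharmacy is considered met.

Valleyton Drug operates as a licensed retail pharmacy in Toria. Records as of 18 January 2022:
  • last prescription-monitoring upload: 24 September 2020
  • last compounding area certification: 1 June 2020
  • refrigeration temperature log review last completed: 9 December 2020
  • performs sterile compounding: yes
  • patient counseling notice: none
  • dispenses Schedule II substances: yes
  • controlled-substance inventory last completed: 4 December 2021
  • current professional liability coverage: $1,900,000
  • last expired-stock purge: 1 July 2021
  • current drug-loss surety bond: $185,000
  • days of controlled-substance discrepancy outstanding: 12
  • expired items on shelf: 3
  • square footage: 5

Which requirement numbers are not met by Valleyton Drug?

2, 4, 5, 7, 8, 10

1. drug-loss surety bond $185,000 ≥ $160,000 → met
2. condition 'dispenses Schedule II substances' holds; days of controlled-substance discrepancy outstanding 12 > 8 → not met
3. refrigeration temperature log review 405 days ago vs limit 730 → met
4. expired items on shelf 3 > 2 → not met
5. condition 'performs sterile compounding' holds; compounding area certification 596 days ago vs limit 540 → not met
6. prescription-monitoring upload 481 days ago vs limit 540 → met
7. patient counseling notice absent → not met
8. controlled-substance inventory 45 days ago vs limit 30 → not met
9. professional liability coverage $1,900,000 ≥ $1,900,000 → met
10. expired-stock purge 201 days ago vs limit 180 → not met
Not met: 2, 4, 5, 7, 8, 10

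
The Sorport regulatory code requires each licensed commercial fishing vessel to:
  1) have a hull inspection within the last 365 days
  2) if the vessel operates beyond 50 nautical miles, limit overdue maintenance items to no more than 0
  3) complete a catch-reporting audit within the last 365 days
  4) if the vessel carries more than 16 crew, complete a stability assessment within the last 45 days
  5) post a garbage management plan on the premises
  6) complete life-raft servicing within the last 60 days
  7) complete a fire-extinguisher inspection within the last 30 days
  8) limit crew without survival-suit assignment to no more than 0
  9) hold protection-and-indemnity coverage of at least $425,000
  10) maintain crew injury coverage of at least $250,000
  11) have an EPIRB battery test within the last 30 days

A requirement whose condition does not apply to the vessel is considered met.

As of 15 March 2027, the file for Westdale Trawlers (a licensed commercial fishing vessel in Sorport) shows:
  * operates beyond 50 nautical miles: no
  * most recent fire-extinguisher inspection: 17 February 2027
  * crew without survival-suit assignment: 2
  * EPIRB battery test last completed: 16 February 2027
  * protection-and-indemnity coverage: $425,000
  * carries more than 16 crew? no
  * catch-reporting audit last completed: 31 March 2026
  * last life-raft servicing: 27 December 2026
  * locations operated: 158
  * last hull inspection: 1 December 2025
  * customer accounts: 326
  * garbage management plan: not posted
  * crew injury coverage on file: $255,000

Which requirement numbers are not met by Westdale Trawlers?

1, 5, 6, 8

1. hull inspection 469 days ago vs limit 365 → not met
2. condition 'operates beyond 50 nautical miles' does not hold → requirement n/a → met
3. catch-reporting audit 349 days ago vs limit 365 → met
4. condition 'carries more than 16 crew' does not hold → requirement n/a → met
5. garbage management plan absent → not met
6. life-raft servicing 78 days ago vs limit 60 → not met
7. fire-extinguisher inspection 26 days ago vs limit 30 → met
8. crew without survival-suit assignment 2 > 0 → not met
9. protection-and-indemnity coverage $425,000 ≥ $425,000 → met
10. crew injury coverage $255,000 ≥ $250,000 → met
11. EPIRB battery test 27 days ago vs limit 30 → met
Not met: 1, 5, 6, 8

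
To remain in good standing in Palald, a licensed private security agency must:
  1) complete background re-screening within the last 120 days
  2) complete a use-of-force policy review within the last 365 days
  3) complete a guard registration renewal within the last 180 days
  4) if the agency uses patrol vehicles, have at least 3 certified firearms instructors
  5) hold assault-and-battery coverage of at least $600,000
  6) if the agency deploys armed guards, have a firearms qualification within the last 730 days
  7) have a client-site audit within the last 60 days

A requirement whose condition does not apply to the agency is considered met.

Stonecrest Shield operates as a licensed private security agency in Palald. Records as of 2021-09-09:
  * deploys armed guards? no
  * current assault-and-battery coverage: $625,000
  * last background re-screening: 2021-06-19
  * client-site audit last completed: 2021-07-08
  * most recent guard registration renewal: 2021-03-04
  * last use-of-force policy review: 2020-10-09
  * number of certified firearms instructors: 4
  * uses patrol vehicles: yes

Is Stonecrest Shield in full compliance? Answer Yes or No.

1. background re-screening 82 days ago vs limit 120 → met
2. use-of-force policy review 335 days ago vs limit 365 → met
3. guard registration renewal 189 days ago vs limit 180 → not met
4. condition 'uses patrol vehicles' holds; certified firearms instructors 4 ≥ 3 → met
5. assault-and-battery coverage $625,000 ≥ $600,000 → met
6. condition 'deploys armed guards' does not hold → requirement n/a → met
7. client-site audit 63 days ago vs limit 60 → not met
Not met: 3, 7

No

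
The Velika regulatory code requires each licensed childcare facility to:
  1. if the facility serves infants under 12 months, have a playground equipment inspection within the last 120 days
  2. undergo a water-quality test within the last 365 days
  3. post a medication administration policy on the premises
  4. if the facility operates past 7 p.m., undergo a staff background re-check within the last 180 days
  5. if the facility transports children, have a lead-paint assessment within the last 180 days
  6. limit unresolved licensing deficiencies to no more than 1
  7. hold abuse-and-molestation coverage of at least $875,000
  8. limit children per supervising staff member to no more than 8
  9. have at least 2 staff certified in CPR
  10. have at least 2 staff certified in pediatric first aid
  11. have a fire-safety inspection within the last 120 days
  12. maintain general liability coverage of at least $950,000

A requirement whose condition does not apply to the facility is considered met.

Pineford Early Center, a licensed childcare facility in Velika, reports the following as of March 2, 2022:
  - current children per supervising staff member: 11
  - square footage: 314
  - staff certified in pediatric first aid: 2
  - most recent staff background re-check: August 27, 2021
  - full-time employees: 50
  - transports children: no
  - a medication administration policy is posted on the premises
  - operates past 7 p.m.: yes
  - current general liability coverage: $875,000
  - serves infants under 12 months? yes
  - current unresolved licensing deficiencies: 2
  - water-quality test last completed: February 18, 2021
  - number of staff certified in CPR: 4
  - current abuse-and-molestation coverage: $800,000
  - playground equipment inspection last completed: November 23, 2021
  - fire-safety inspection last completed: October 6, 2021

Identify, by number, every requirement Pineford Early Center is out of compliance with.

2, 4, 6, 7, 8, 11, 12

1. condition 'serves infants under 12 months' holds; playground equipment inspection 99 days ago vs limit 120 → met
2. water-quality test 377 days ago vs limit 365 → not met
3. medication administration policy present → met
4. condition 'operates past 7 p.m.' holds; staff background re-check 187 days ago vs limit 180 → not met
5. condition 'transports children' does not hold → requirement n/a → met
6. unresolved licensing deficiencies 2 > 1 → not met
7. abuse-and-molestation coverage $800,000 < $875,000 → not met
8. children per supervising staff member 11 > 8 → not met
9. staff certified in CPR 4 ≥ 2 → met
10. staff certified in pediatric first aid 2 ≥ 2 → met
11. fire-safety inspection 147 days ago vs limit 120 → not met
12. general liability coverage $875,000 < $950,000 → not met
Not met: 2, 4, 6, 7, 8, 11, 12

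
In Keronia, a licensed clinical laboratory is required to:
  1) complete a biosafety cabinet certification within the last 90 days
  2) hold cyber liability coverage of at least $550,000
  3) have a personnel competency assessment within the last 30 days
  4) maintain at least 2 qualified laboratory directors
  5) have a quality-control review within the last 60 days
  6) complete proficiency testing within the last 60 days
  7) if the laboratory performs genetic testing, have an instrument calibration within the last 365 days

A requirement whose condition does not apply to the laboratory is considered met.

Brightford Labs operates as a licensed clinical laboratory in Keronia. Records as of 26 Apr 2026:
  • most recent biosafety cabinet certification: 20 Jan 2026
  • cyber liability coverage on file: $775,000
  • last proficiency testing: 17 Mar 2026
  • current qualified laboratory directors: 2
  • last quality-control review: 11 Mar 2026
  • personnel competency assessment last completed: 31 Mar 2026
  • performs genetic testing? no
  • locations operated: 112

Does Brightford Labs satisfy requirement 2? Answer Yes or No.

Yes

2. cyber liability coverage $775,000 ≥ $550,000 → met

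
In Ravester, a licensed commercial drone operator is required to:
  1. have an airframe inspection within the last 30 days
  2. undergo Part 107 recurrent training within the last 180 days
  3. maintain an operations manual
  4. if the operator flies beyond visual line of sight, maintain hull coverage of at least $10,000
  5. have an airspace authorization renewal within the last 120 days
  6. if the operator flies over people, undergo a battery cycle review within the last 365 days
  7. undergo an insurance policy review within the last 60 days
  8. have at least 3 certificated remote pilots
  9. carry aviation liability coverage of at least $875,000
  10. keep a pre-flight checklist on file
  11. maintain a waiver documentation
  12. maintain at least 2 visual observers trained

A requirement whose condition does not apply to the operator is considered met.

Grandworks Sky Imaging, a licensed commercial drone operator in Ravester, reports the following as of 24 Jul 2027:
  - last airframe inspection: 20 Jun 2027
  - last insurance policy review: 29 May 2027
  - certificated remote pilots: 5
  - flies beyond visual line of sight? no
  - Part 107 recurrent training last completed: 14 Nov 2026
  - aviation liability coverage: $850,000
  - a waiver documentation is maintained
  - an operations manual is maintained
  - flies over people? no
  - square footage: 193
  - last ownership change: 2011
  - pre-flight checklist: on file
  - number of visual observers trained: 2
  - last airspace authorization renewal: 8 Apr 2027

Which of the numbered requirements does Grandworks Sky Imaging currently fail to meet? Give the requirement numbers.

1. airframe inspection 34 days ago vs limit 30 → not met
2. Part 107 recurrent training 252 days ago vs limit 180 → not met
3. operations manual present → met
4. condition 'flies beyond visual line of sight' does not hold → requirement n/a → met
5. airspace authorization renewal 107 days ago vs limit 120 → met
6. condition 'flies over people' does not hold → requirement n/a → met
7. insurance policy review 56 days ago vs limit 60 → met
8. certificated remote pilots 5 ≥ 3 → met
9. aviation liability coverage $850,000 < $875,000 → not met
10. pre-flight checklist present → met
11. waiver documentation present → met
12. visual observers trained 2 ≥ 2 → met
Not met: 1, 2, 9

1, 2, 9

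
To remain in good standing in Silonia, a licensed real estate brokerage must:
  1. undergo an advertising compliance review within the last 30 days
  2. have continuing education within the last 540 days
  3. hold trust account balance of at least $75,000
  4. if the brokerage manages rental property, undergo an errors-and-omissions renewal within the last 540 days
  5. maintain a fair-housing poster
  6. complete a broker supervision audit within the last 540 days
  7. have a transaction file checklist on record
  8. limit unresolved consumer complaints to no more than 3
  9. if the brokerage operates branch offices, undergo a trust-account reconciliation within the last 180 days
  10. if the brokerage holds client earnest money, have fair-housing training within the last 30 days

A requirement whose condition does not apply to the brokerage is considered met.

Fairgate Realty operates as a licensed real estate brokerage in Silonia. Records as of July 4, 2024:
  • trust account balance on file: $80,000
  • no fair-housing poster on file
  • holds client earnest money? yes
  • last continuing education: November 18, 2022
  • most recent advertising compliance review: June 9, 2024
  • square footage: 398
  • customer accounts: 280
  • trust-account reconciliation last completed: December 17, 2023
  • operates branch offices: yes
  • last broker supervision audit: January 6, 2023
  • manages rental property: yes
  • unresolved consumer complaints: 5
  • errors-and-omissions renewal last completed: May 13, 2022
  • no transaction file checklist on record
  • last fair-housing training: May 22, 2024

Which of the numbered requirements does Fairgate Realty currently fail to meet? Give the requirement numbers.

1. advertising compliance review 25 days ago vs limit 30 → met
2. continuing education 594 days ago vs limit 540 → not met
3. trust account balance $80,000 ≥ $75,000 → met
4. condition 'manages rental property' holds; errors-and-omissions renewal 783 days ago vs limit 540 → not met
5. fair-housing poster absent → not met
6. broker supervision audit 545 days ago vs limit 540 → not met
7. transaction file checklist absent → not met
8. unresolved consumer complaints 5 > 3 → not met
9. condition 'operates branch offices' holds; trust-account reconciliation 200 days ago vs limit 180 → not met
10. condition 'holds client earnest money' holds; fair-housing training 43 days ago vs limit 30 → not met
Not met: 2, 4, 5, 6, 7, 8, 9, 10

2, 4, 5, 6, 7, 8, 9, 10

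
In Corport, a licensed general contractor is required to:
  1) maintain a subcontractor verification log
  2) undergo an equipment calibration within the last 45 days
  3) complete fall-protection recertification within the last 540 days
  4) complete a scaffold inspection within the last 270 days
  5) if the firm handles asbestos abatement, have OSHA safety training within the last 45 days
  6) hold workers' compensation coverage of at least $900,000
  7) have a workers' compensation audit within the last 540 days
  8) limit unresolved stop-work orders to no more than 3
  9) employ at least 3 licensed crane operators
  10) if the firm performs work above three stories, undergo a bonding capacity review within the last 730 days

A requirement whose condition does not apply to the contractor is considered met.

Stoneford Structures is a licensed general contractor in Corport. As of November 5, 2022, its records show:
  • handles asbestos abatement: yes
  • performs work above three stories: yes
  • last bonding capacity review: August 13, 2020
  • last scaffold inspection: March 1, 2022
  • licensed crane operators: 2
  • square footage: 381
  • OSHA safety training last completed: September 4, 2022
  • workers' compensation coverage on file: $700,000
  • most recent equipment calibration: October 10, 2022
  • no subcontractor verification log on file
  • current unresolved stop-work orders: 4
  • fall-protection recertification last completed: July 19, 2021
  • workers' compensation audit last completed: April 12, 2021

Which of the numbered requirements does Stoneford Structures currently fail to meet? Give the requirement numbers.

1. subcontractor verification log absent → not met
2. equipment calibration 26 days ago vs limit 45 → met
3. fall-protection recertification 474 days ago vs limit 540 → met
4. scaffold inspection 249 days ago vs limit 270 → met
5. condition 'handles asbestos abatement' holds; OSHA safety training 62 days ago vs limit 45 → not met
6. workers' compensation coverage $700,000 < $900,000 → not met
7. workers' compensation audit 572 days ago vs limit 540 → not met
8. unresolved stop-work orders 4 > 3 → not met
9. licensed crane operators 2 < 3 → not met
10. condition 'performs work above three stories' holds; bonding capacity review 814 days ago vs limit 730 → not met
Not met: 1, 5, 6, 7, 8, 9, 10

1, 5, 6, 7, 8, 9, 10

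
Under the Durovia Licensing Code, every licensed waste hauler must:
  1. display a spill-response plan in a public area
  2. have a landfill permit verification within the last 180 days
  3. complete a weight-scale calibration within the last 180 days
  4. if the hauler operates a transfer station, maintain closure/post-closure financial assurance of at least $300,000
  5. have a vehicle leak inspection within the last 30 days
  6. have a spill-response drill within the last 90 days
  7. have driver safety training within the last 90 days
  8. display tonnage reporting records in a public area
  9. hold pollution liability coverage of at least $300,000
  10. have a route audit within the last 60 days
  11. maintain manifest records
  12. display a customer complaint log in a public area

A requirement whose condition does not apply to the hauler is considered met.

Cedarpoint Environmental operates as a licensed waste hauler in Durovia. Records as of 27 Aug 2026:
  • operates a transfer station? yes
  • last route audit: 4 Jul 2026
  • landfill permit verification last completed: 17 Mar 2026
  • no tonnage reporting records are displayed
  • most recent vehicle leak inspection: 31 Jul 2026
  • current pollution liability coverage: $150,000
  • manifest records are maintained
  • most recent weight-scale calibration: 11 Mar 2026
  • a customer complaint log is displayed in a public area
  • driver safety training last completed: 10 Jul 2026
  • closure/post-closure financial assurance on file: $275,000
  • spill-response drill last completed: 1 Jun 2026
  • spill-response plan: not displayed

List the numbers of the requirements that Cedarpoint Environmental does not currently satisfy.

1, 4, 8, 9

1. spill-response plan absent → not met
2. landfill permit verification 163 days ago vs limit 180 → met
3. weight-scale calibration 169 days ago vs limit 180 → met
4. condition 'operates a transfer station' holds; closure/post-closure financial assurance $275,000 < $300,000 → not met
5. vehicle leak inspection 27 days ago vs limit 30 → met
6. spill-response drill 87 days ago vs limit 90 → met
7. driver safety training 48 days ago vs limit 90 → met
8. tonnage reporting records absent → not met
9. pollution liability coverage $150,000 < $300,000 → not met
10. route audit 54 days ago vs limit 60 → met
11. manifest records present → met
12. customer complaint log present → met
Not met: 1, 4, 8, 9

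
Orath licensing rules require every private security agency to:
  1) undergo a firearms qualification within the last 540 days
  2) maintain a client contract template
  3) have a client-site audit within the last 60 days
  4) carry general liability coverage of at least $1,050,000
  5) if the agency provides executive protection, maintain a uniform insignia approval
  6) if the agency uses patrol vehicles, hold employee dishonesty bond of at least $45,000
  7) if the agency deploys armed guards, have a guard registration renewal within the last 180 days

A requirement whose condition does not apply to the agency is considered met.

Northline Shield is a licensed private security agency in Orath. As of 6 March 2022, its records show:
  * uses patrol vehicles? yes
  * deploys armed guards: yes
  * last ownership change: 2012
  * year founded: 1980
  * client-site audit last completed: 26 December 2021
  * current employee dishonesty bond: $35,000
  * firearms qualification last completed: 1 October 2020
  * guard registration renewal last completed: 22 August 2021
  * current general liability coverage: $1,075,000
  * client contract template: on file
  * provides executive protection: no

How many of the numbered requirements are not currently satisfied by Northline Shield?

3

1. firearms qualification 521 days ago vs limit 540 → met
2. client contract template present → met
3. client-site audit 70 days ago vs limit 60 → not met
4. general liability coverage $1,075,000 ≥ $1,050,000 → met
5. condition 'provides executive protection' does not hold → requirement n/a → met
6. condition 'uses patrol vehicles' holds; employee dishonesty bond $35,000 < $45,000 → not met
7. condition 'deploys armed guards' holds; guard registration renewal 196 days ago vs limit 180 → not met
Not met: 3 of 7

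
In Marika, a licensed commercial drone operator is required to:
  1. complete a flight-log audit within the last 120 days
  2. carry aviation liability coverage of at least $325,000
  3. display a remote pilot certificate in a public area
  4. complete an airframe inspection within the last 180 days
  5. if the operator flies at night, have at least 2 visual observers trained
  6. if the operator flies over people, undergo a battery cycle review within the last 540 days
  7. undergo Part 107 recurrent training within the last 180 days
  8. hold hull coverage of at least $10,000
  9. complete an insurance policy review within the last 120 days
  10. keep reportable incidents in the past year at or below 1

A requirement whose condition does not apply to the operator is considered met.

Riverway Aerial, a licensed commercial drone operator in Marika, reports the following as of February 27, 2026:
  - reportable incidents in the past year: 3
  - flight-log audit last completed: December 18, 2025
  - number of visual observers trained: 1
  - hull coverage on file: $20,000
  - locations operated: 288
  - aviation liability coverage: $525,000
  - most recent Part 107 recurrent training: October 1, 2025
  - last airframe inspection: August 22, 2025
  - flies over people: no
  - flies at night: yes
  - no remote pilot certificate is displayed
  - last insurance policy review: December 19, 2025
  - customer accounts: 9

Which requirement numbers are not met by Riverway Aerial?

1. flight-log audit 71 days ago vs limit 120 → met
2. aviation liability coverage $525,000 ≥ $325,000 → met
3. remote pilot certificate absent → not met
4. airframe inspection 189 days ago vs limit 180 → not met
5. condition 'flies at night' holds; visual observers trained 1 < 2 → not met
6. condition 'flies over people' does not hold → requirement n/a → met
7. Part 107 recurrent training 149 days ago vs limit 180 → met
8. hull coverage $20,000 ≥ $10,000 → met
9. insurance policy review 70 days ago vs limit 120 → met
10. reportable incidents in the past year 3 > 1 → not met
Not met: 3, 4, 5, 10

3, 4, 5, 10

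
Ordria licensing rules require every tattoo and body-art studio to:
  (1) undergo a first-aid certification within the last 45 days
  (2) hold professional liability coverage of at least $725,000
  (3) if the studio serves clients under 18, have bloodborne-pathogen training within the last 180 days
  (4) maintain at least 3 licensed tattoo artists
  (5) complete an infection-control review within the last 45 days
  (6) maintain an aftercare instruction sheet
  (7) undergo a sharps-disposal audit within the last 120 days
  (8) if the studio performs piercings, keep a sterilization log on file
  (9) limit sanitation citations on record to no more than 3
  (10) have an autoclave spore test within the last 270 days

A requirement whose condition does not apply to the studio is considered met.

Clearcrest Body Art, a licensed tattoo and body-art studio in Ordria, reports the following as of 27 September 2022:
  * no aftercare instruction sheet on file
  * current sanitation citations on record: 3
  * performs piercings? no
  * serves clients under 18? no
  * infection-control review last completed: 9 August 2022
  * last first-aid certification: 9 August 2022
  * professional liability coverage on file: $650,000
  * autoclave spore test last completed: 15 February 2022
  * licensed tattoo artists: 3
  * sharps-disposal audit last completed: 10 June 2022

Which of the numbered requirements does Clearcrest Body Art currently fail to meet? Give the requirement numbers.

1, 2, 5, 6

1. first-aid certification 49 days ago vs limit 45 → not met
2. professional liability coverage $650,000 < $725,000 → not met
3. condition 'serves clients under 18' does not hold → requirement n/a → met
4. licensed tattoo artists 3 ≥ 3 → met
5. infection-control review 49 days ago vs limit 45 → not met
6. aftercare instruction sheet absent → not met
7. sharps-disposal audit 109 days ago vs limit 120 → met
8. condition 'performs piercings' does not hold → requirement n/a → met
9. sanitation citations on record 3 ≤ 3 → met
10. autoclave spore test 224 days ago vs limit 270 → met
Not met: 1, 2, 5, 6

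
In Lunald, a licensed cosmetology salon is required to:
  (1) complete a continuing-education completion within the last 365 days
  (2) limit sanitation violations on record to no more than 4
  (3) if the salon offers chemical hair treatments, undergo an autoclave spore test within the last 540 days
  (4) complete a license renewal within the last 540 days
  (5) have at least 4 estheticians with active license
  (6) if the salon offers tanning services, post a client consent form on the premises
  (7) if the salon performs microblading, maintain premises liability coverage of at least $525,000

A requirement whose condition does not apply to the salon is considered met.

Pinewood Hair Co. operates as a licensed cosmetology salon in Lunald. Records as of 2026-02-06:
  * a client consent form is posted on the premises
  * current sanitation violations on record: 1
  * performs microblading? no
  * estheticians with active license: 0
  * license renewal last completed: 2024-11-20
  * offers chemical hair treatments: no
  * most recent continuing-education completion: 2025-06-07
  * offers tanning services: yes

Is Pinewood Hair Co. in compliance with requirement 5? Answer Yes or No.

5. estheticians with active license 0 < 4 → not met

No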